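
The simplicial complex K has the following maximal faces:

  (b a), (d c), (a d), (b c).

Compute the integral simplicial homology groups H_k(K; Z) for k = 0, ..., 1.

We work with the vertex ordering a < b < c < d. The simplices of K, each written with vertices in increasing order, are:

  0-simplices (4): a, b, c, d
  1-simplices (4): ab, ad, bc, cd

giving chain groups C_0 ≅ Z^4, C_1 ≅ Z^4.

Boundary ∂_1: C_1 → C_0 sends each edge [p,q] (with p < q) to q − p. For instance
  ∂ad = d − a.
The resulting 4×4 matrix has rank 3, and its Smith normal form has invariant factors (1,1,1).

Reading off H_k = ker ∂_k / im ∂_{k+1}:

  H_0: rank C_0 − rank ∂_1 = 4 − 3 = 1, and the invariant factors of ∂_1 are all 1, so H_0 = Z.
  H_1: rank ker ∂_1 − rank ∂_2 = (4 − 3) − 0 = 1, and there is no ∂_2, so H_1 = Z.

As a check, the Euler characteristic is 4 − 4 = 0, which agrees with 1 − 1 = 0.
(K is a triangulation of the circle S^1.)

H_0 = Z,  H_1 = Z.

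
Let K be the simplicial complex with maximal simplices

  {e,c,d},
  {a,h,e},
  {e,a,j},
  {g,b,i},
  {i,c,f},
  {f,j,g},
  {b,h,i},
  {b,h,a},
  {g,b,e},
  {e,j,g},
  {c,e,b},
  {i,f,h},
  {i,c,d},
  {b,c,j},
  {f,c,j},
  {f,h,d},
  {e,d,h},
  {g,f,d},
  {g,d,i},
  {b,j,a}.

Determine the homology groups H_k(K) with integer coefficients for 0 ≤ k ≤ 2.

K has 10 vertices, 30 edges, 20 triangles.
rank ∂_0 = 0, rank ∂_1 = 9 ⇒ b_0 = 10 − 0 − 9 = 1; all invariant factors of ∂_1 are 1 so no torsion. So H_0 ≅ Z.
rank ∂_1 = 9, rank ∂_2 = 20 ⇒ b_1 = 30 − 9 − 20 = 1; ∂_2 has invariant factor(s) [2] giving torsion. So H_1 ≅ Z ⊕ Z/2.
rank ∂_2 = 20, rank ∂_3 = 0 ⇒ b_2 = 20 − 20 − 0 = 0. So H_2 ≅ 0.

H_0 = Z,  H_1 = Z ⊕ Z/2,  H_2 = 0.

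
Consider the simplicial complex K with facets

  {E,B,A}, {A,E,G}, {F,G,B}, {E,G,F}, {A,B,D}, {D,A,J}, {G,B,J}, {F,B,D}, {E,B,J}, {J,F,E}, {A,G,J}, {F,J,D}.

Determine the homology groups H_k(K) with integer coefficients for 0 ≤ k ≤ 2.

Fix the vertex order A < B < D < E < F < G < J and write every simplex with vertices in increasing order. Then dim K = 2 and the simplices of K are:

  0-simplices (7): A, B, D, E, F, G, J
  1-simplices (18): AB, AD, AE, AG, AJ, BD, BE, BF, BG, BJ, DF, DJ, EF, EG, EJ, FG, FJ, GJ
  2-simplices (12): ABD, ABE, ADJ, AEG, AGJ, BDF, BEJ, BFG, BGJ, DFJ, EFG, EFJ

Hence C_0 ≅ Z^7, C_1 ≅ Z^18, C_2 ≅ Z^12.

Boundary ∂_1: C_1 → C_0 is given by ∂[p,q] = [q] − [p]. For instance
  ∂EG = G − E.
This gives a 7×18 integer matrix of rank 6; reducing to Smith normal form yields diagonal entries (1,1,1,1,1,1).

∂_2: C_2 → C_1 acts by ∂[p,q,r] = [q,r] − [p,r] + [p,q]. For instance
  ∂BFG = FG − BG + BF,
  ∂EFJ = FJ − EJ + EF.
This gives a 18×12 integer matrix of rank 12; reducing to Smith normal form yields diagonal entries (1,1,1,1,1,1,1,1,1,1,1,2).

Computing H_k = (kernel of ∂_k) / (image of ∂_{k+1}):

  H_0: rank C_0 − rank ∂_1 = 7 − 6 = 1, and the invariant factors of ∂_1 are all 1, so H_0 = Z.
  H_1: rank ker ∂_1 − rank ∂_2 = (18 − 6) − 12 = 0, and ∂_2 has invariant factor 2 > 1, so H_1 = Z_2.
  H_2: rank ker ∂_2 − rank ∂_3 = (12 − 12) − 0 = 0, and there is no ∂_3, so H_2 = 0.

(K is a triangulation of the real projective plane RP^2.)

H_0 ≅ Z,  H_1 ≅ Z_2,  H_2 = 0.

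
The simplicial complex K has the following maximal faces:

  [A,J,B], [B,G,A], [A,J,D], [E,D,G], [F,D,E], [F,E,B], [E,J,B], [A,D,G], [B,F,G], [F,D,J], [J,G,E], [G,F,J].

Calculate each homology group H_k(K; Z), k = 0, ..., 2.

Take the total order A < B < D < E < F < G < J on the vertex set. Then K (dimension 2) consists of the simplices:

  0-simplices (7): A, B, D, E, F, G, J
  1-simplices (18): AB, AD, AG, AJ, BE, BF, BG, BJ, DE, DF, DG, DJ, EF, EG, EJ, FG, FJ, GJ
  2-simplices (12): ABG, ABJ, ADG, ADJ, BEF, BEJ, BFG, DEF, DEG, DFJ, EGJ, FGJ

Hence C_0 ≅ Z^7, C_1 ≅ Z^18, C_2 ≅ Z^12.

The boundary map ∂_1: C_1 → C_0 is given by ∂[p,q] = [q] − [p]. For instance
  ∂BG = G − B.
This gives a 7×18 integer matrix of rank 6; reducing to Smith normal form yields diagonal entries (1,1,1,1,1,1).

The boundary map ∂_2: C_2 → C_1 sends each 2-simplex [p,q,r] to [q,r] − [p,r] + [p,q]. For instance
  ∂ADJ = DJ − AJ + AD,
  ∂BFG = FG − BG + BF.
This gives a 18×12 integer matrix of rank 12; reducing to Smith normal form yields diagonal entries (1,1,1,1,1,1,1,1,1,1,1,2).

From H_k ≅ ker(∂_k) / im(∂_{k+1}) we obtain:

  H_0: rank C_0 − rank ∂_1 = 7 − 6 = 1, and the invariant factors of ∂_1 are all 1, so H_0 = Z.
  H_1: rank ker ∂_1 − rank ∂_2 = (18 − 6) − 12 = 0, and ∂_2 has invariant factor 2 > 1, so H_1 = Z/2Z.
  H_2: rank ker ∂_2 − rank ∂_3 = (12 − 12) − 0 = 0, and there is no ∂_3, so H_2 = 0.

H_0 ≅ Z,  H_1 ≅ Z/2Z,  H_2 = 0.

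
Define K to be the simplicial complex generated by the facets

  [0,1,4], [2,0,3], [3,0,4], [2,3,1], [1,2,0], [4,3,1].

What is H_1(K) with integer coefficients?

H_1 ≅ 0.

Take the total order 0 < 1 < 2 < 3 < 4 on the vertex set. Then K (dimension 2) consists of the simplices:

  0-simplices (5): [0], [1], [2], [3], [4]
  1-simplices (9): [0,1], [0,2], [0,3], [0,4], [1,2], [1,3], [1,4], [2,3], [3,4]
  2-simplices (6): [0,1,2], [0,1,4], [0,2,3], [0,3,4], [1,2,3], [1,3,4]

so the chain groups are C_0 ≅ Z^5, C_1 ≅ Z^9, C_2 ≅ Z^6.

∂_1: C_1 → C_0 sends each edge [p,q] (with p < q) to q − p. For instance
  ∂[3,4] = [4] − [3].
This gives a 5×9 integer matrix of rank 4; reducing to Smith normal form yields diagonal entries (1,1,1,1).

Boundary ∂_2: C_2 → C_1 sends each 2-simplex [p,q,r] to [q,r] − [p,r] + [p,q]. For instance
  ∂[0,1,2] = [1,2] − [0,2] + [0,1],
  ∂[1,3,4] = [3,4] − [1,4] + [1,3].
This gives a 9×6 integer matrix of rank 5; reducing to Smith normal form yields diagonal entries (1,1,1,1,1).

Now H_k = ker ∂_k / im ∂_{k+1}, so:

  H_1: rank ker ∂_1 − rank ∂_2 = (9 − 4) − 5 = 0, and the invariant factors of ∂_2 are all 1, so H_1 = 0.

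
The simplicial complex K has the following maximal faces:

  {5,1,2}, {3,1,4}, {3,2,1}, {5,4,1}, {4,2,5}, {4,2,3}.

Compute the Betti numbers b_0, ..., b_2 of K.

We work with the vertex ordering 1 < 2 < 3 < 4 < 5. The simplices of K, each written with vertices in increasing order, are:

  0-simplices (5): [1], [2], [3], [4], [5]
  1-simplices (9): [1,2], [1,3], [1,4], [1,5], [2,3], [2,4], [2,5], [3,4], [4,5]
  2-simplices (6): [1,2,3], [1,2,5], [1,3,4], [1,4,5], [2,3,4], [2,4,5]

giving chain groups C_0 ≅ Z^5, C_1 ≅ Z^9, C_2 ≅ Z^6.

∂_1: C_1 → C_0 sends each edge [p,q] (with p < q) to q − p.
The 5×9 boundary matrix has rank 4 and Smith normal form diag(1,1,1,1).

Boundary ∂_2: C_2 → C_1 sends each 2-simplex [p,q,r] to [q,r] − [p,r] + [p,q]. For instance
  ∂[1,2,3] = [2,3] − [1,3] + [1,2],
  ∂[1,3,4] = [3,4] − [1,4] + [1,3].
This gives a 9×6 integer matrix of rank 5; reducing to Smith normal form yields diagonal entries (1,1,1,1,1).

Reading off H_k = ker ∂_k / im ∂_{k+1}:

  H_0: rank C_0 − rank ∂_1 = 5 − 4 = 1, and the invariant factors of ∂_1 are all 1, so H_0 ≅ Z.
  H_1: rank ker ∂_1 − rank ∂_2 = (9 − 4) − 5 = 0, and the invariant factors of ∂_2 are all 1, so H_1 ≅ 0.
  H_2: rank ker ∂_2 − rank ∂_3 = (6 − 5) − 0 = 1, and there is no ∂_3, so H_2 ≅ Z.

(K is a triangulation of the 2-sphere S^2.)

Hence the Betti numbers are b_0 = 1, b_1 = 0, b_2 = 1.

b_0 = 1, b_1 = 0, b_2 = 1.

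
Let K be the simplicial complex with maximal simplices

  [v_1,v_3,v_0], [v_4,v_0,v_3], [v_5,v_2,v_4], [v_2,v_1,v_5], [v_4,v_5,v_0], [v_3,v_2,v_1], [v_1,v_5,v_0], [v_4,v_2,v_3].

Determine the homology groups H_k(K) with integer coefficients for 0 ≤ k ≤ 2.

H_0 ≅ Z,  H_1 = 0,  H_2 ≅ Z.

Take the total order v_0 < v_1 < v_2 < v_3 < v_4 < v_5 on the vertex set. Then K (dimension 2) consists of the simplices:

  0-simplices (6): [v_0], [v_1], [v_2], [v_3], [v_4], [v_5]
  1-simplices (12): [v_0,v_1], [v_0,v_3], [v_0,v_4], [v_0,v_5], [v_1,v_2], [v_1,v_3], [v_1,v_5], [v_2,v_3], [v_2,v_4], [v_2,v_5], [v_3,v_4], [v_4,v_5]
  2-simplices (8): [v_0,v_1,v_3], [v_0,v_1,v_5], [v_0,v_3,v_4], [v_0,v_4,v_5], [v_1,v_2,v_3], [v_1,v_2,v_5], [v_2,v_3,v_4], [v_2,v_4,v_5]

giving chain groups C_0 ≅ Z^6, C_1 ≅ Z^12, C_2 ≅ Z^8.

∂_1: C_1 → C_0 maps an edge to its endpoints' difference, ∂[p,q] = q − p.
As a 6×12 matrix over Z this has rank 5, with invariant factors (1,1,1,1,1).

The boundary map ∂_2: C_2 → C_1 maps a triangle to the signed sum of its edges. For instance
  ∂[v_0,v_1,v_5] = [v_1,v_5] − [v_0,v_5] + [v_0,v_1],
  ∂[v_1,v_2,v_3] = [v_2,v_3] − [v_1,v_3] + [v_1,v_2].
The resulting 12×8 matrix has rank 7, and its Smith normal form has invariant factors (1,1,1,1,1,1,1).

From H_k ≅ ker(∂_k) / im(∂_{k+1}) we obtain:

  H_0: rank C_0 − rank ∂_1 = 6 − 5 = 1, and the invariant factors of ∂_1 are all 1, so H_0 ≅ Z.
  H_1: rank ker ∂_1 − rank ∂_2 = (12 − 5) − 7 = 0, and the invariant factors of ∂_2 are all 1, so H_1 ≅ 0.
  H_2: rank ker ∂_2 − rank ∂_3 = (8 − 7) − 0 = 1, and there is no ∂_3, so H_2 ≅ Z.

As a check, the Euler characteristic is 6 − 12 + 8 = 2, which agrees with 1 − 0 + 1 = 2.
(K is a triangulation of the 2-sphere S^2.)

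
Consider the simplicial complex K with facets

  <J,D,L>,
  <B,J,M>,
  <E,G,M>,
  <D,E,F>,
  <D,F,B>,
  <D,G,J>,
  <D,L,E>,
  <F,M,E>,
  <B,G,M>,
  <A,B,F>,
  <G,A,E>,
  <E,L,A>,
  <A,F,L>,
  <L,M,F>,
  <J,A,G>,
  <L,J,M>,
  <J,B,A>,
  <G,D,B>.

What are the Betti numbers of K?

Take the total order A < B < D < E < F < G < J < L < M on the vertex set. Then K (dimension 2) consists of the simplices:

  0-simplices (9): A, B, D, E, F, G, J, L, M
  1-simplices (27): AB, AE, AF, AG, AJ, AL, BD, BF, BG, BJ, BM, DE, DF, DG, DJ, DL, EF, EG, EL, EM, FL, FM, GJ, GM, JL, JM, LM
  2-simplices (18): ABF, ABJ, AEG, AEL, AFL, AGJ, BDF, BDG, BGM, BJM, DEF, DEL, DGJ, DJL, EFM, EGM, FLM, JLM

giving chain groups C_0 ≅ Z^9, C_1 ≅ Z^27, C_2 ≅ Z^18.

The boundary map ∂_1: C_1 → C_0 is given by ∂[p,q] = [q] − [p]. For instance
  ∂FM = M − F.
As a 9×27 matrix over Z this has rank 8, with invariant factors (1,1,1,1,1,1,1,1).

∂_2: C_2 → C_1 sends each 2-simplex [p,q,r] to [q,r] − [p,r] + [p,q]. For instance
  ∂ABF = BF − AF + AB,
  ∂FLM = LM − FM + FL.
The 27×18 boundary matrix has rank 18 and Smith normal form diag(1,1,1,1,1,1,1,1,1,1,1,1,1,1,1,1,1,2).

Reading off H_k = ker ∂_k / im ∂_{k+1}:

  H_0: rank C_0 − rank ∂_1 = 9 − 8 = 1, and the invariant factors of ∂_1 are all 1, so H_0 = Z.
  H_1: rank ker ∂_1 − rank ∂_2 = (27 − 8) − 18 = 1, and ∂_2 has invariant factor 2 > 1, so H_1 = Z ⊕ Z/2Z.
  H_2: rank ker ∂_2 − rank ∂_3 = (18 − 18) − 0 = 0, and there is no ∂_3, so H_2 = 0.

As a check, the Euler characteristic is 9 − 27 + 18 = 0, which agrees with 1 − 1 + 0 = 0.
(K is a triangulation of the Klein bottle.)

Hence the Betti numbers are b_0 = 1, b_1 = 1, b_2 = 0.

b_0 = 1, b_1 = 1, b_2 = 0.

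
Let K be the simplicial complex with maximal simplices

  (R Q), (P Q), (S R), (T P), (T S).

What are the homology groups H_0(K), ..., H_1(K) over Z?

H_0 ≅ Z,  H_1 ≅ Z.

K has 5 vertices, 5 edges.
rank ∂_0 = 0, rank ∂_1 = 4 ⇒ b_0 = 5 − 0 − 4 = 1; all invariant factors of ∂_1 are 1 so no torsion. So H_0 ≅ Z.
rank ∂_1 = 4, rank ∂_2 = 0 ⇒ b_1 = 5 − 4 − 0 = 1. So H_1 ≅ Z.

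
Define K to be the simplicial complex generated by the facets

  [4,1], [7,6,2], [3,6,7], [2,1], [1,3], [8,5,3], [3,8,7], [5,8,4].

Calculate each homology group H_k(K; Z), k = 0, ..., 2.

H_0 = Z,  H_1 = Z^2,  H_2 = 0.

K has 8 vertices, 14 edges, 5 triangles.
rank ∂_0 = 0, rank ∂_1 = 7 ⇒ b_0 = 8 − 0 − 7 = 1; all invariant factors of ∂_1 are 1 so no torsion. So H_0 ≅ Z.
rank ∂_1 = 7, rank ∂_2 = 5 ⇒ b_1 = 14 − 7 − 5 = 2; all invariant factors of ∂_2 are 1 so no torsion. So H_1 ≅ Z^2.
rank ∂_2 = 5, rank ∂_3 = 0 ⇒ b_2 = 5 − 5 − 0 = 0. So H_2 ≅ 0.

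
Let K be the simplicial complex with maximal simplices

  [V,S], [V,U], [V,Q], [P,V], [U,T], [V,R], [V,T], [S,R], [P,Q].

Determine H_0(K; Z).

Fix the vertex order P < Q < R < S < T < U < V and write every simplex with vertices in increasing order. Then dim K = 1 and the simplices of K are:

  0-simplices (7): P, Q, R, S, T, U, V
  1-simplices (9): PQ, PV, QV, RS, RV, SV, TU, TV, UV

so the chain groups are C_0 ≅ Z^7, C_1 ≅ Z^9.

∂_1: C_1 → C_0 maps an edge to its endpoints' difference, ∂[p,q] = q − p. For instance
  ∂PQ = Q − P.
As a 7×9 matrix over Z this has rank 6, with invariant factors (1,1,1,1,1,1).

Now H_k = ker ∂_k / im ∂_{k+1}, so:

  H_0: rank C_0 − rank ∂_1 = 7 − 6 = 1, and the invariant factors of ∂_1 are all 1, so H_0 ≅ Z.

H_0 ≅ Z.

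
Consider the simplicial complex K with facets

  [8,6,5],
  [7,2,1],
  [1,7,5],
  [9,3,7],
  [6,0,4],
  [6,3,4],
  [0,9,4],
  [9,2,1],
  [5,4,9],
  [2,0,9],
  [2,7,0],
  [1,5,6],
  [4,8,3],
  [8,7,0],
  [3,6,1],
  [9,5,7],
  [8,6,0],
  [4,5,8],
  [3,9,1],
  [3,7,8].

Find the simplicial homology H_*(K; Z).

Order the vertices as 0 < 1 < 2 < 3 < 4 < 5 < 6 < 7 < 8 < 9. Listing each simplex with vertices in this order, K has dimension 2 with simplices:

  0-simplices (10): [0], [1], [2], [3], [4], [5], [6], [7], [8], [9]
  1-simplices (30): (30 of them)
  2-simplices (20): (20 of them)

Hence C_0 ≅ Z^10, C_1 ≅ Z^30, C_2 ≅ Z^20.

The boundary map ∂_1: C_1 → C_0 sends each edge [p,q] (with p < q) to q − p. For instance
  ∂[5,8] = [8] − [5].
As a 10×30 matrix over Z this has rank 9, with invariant factors (1,1,1,1,1,1,1,1,1).

Boundary ∂_2: C_2 → C_1 sends each 2-simplex [p,q,r] to [q,r] − [p,r] + [p,q]. For instance
  ∂[4,5,8] = [5,8] − [4,8] + [4,5],
  ∂[4,5,9] = [5,9] − [4,9] + [4,5].
The 30×20 boundary matrix has rank 20 and Smith normal form diag(1,1,1,1,1,1,1,1,1,1,1,1,1,1,1,1,1,1,1,2).

From H_k ≅ ker(∂_k) / im(∂_{k+1}) we obtain:

  H_0: rank C_0 − rank ∂_1 = 10 − 9 = 1, and the invariant factors of ∂_1 are all 1, so H_0 = Z.
  H_1: rank ker ∂_1 − rank ∂_2 = (30 − 9) − 20 = 1, and ∂_2 has invariant factor 2 > 1, so H_1 = Z ⊕ Z_2.
  H_2: rank ker ∂_2 − rank ∂_3 = (20 − 20) − 0 = 0, and there is no ∂_3, so H_2 = 0.

H_0 = Z,  H_1 = Z ⊕ Z_2,  H_2 = 0.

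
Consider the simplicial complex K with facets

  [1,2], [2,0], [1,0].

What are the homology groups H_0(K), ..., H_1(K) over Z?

H_0 ≅ Z,  H_1 ≅ Z.

Take the total order 0 < 1 < 2 on the vertex set. Then K (dimension 1) consists of the simplices:

  0-simplices (3): [0], [1], [2]
  1-simplices (3): [0,1], [0,2], [1,2]

so the chain groups are C_0 ≅ Z^3, C_1 ≅ Z^3.

Boundary ∂_1: C_1 → C_0 maps an edge to its endpoints' difference, ∂[p,q] = q − p. For instance
  ∂[1,2] = [2] − [1].
As a 3×3 matrix over Z this has rank 2, with invariant factors (1,1).

Now H_k = ker ∂_k / im ∂_{k+1}, so:

  H_0: rank C_0 − rank ∂_1 = 3 − 2 = 1, and the invariant factors of ∂_1 are all 1, so H_0 ≅ Z.
  H_1: rank ker ∂_1 − rank ∂_2 = (3 − 2) − 0 = 1, and there is no ∂_2, so H_1 ≅ Z.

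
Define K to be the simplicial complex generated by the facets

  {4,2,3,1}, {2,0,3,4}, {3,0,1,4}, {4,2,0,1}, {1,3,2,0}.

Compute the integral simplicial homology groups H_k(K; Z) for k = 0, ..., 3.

H_0 ≅ Z,  H_1 = 0,  H_2 = 0,  H_3 ≅ Z.

Take the total order 0 < 1 < 2 < 3 < 4 on the vertex set. Then K (dimension 3) consists of the simplices:

  0-simplices (5): [0], [1], [2], [3], [4]
  1-simplices (10): [0,1], [0,2], [0,3], [0,4], [1,2], [1,3], [1,4], [2,3], [2,4], [3,4]
  2-simplices (10): [0,1,2], [0,1,3], [0,1,4], [0,2,3], [0,2,4], [0,3,4], [1,2,3], [1,2,4], [1,3,4], [2,3,4]
  3-simplices (5): [0,1,2,3], [0,1,2,4], [0,1,3,4], [0,2,3,4], [1,2,3,4]

giving chain groups C_0 ≅ Z^5, C_1 ≅ Z^10, C_2 ≅ Z^10, C_3 ≅ Z^5.

The boundary map ∂_1: C_1 → C_0 is given by ∂[p,q] = [q] − [p]. For instance
  ∂[0,4] = [4] − [0].
The resulting 5×10 matrix has rank 4, and its Smith normal form has invariant factors (1,1,1,1).

∂_2: C_2 → C_1 maps a triangle to the signed sum of its edges. For instance
  ∂[2,3,4] = [3,4] − [2,4] + [2,3],
  ∂[1,2,3] = [2,3] − [1,3] + [1,2].
This gives a 10×10 integer matrix of rank 6; reducing to Smith normal form yields diagonal entries (1,1,1,1,1,1).

Boundary ∂_3: C_3 → C_2 sends each 3-simplex σ to the alternating sum Σ_i (−1)^i (σ with its i-th vertex removed). For instance
  ∂[0,1,2,3] = [1,2,3] − [0,2,3] + [0,1,3] − [0,1,2],
  ∂[0,2,3,4] = [2,3,4] − [0,3,4] + [0,2,4] − [0,2,3].
As a 10×5 matrix over Z this has rank 4, with invariant factors (1,1,1,1).

Computing H_k = (kernel of ∂_k) / (image of ∂_{k+1}):

  H_0: rank C_0 − rank ∂_1 = 5 − 4 = 1, and the invariant factors of ∂_1 are all 1, so H_0 = Z.
  H_1: rank ker ∂_1 − rank ∂_2 = (10 − 4) − 6 = 0, and the invariant factors of ∂_2 are all 1, so H_1 = 0.
  H_2: rank ker ∂_2 − rank ∂_3 = (10 − 6) − 4 = 0, and the invariant factors of ∂_3 are all 1, so H_2 = 0.
  H_3: rank ker ∂_3 − rank ∂_4 = (5 − 4) − 0 = 1, and there is no ∂_4, so H_3 = Z.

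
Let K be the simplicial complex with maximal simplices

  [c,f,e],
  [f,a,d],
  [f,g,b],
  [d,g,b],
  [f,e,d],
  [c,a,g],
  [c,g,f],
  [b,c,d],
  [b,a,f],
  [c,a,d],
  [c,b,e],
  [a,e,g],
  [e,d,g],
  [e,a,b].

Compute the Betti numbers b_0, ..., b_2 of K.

We work with the vertex ordering a < b < c < d < e < f < g. The simplices of K, each written with vertices in increasing order, are:

  0-simplices (7): a, b, c, d, e, f, g
  1-simplices (21): ab, ac, ad, ae, af, ag, bc, bd, be, bf, bg, cd, ce, cf, cg, de, df, dg, ef, eg, fg
  2-simplices (14): abe, abf, acd, acg, adf, aeg, bcd, bce, bdg, bfg, cef, cfg, def, deg

so the chain groups are C_0 ≅ Z^7, C_1 ≅ Z^21, C_2 ≅ Z^14.

Boundary ∂_1: C_1 → C_0 is given by ∂[p,q] = [q] − [p]. For instance
  ∂dg = g − d.
As a 7×21 matrix over Z this has rank 6, with invariant factors (1,1,1,1,1,1).

The boundary map ∂_2: C_2 → C_1 acts by ∂[p,q,r] = [q,r] − [p,r] + [p,q]. For instance
  ∂bce = ce − be + bc,
  ∂def = ef − df + de.
This gives a 21×14 integer matrix of rank 13; reducing to Smith normal form yields diagonal entries (1,1,1,1,1,1,1,1,1,1,1,1,1).

Computing H_k = (kernel of ∂_k) / (image of ∂_{k+1}):

  H_0: rank C_0 − rank ∂_1 = 7 − 6 = 1, and the invariant factors of ∂_1 are all 1, so H_0 = Z.
  H_1: rank ker ∂_1 − rank ∂_2 = (21 − 6) − 13 = 2, and the invariant factors of ∂_2 are all 1, so H_1 = Z^2.
  H_2: rank ker ∂_2 − rank ∂_3 = (14 − 13) − 0 = 1, and there is no ∂_3, so H_2 = Z.

(K is a triangulation of the torus T^2.)

Hence the Betti numbers are b_0 = 1, b_1 = 2, b_2 = 1.

b_0 = 1, b_1 = 2, b_2 = 1.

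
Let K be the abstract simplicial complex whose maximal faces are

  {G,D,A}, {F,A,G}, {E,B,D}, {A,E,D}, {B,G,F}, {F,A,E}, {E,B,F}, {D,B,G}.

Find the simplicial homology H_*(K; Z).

Take the total order A < B < D < E < F < G on the vertex set. Then K (dimension 2) consists of the simplices:

  0-simplices (6): A, B, D, E, F, G
  1-simplices (12): AD, AE, AF, AG, BD, BE, BF, BG, DE, DG, EF, FG
  2-simplices (8): ADE, ADG, AEF, AFG, BDE, BDG, BEF, BFG

so the chain groups are C_0 ≅ Z^6, C_1 ≅ Z^12, C_2 ≅ Z^8.

∂_1: C_1 → C_0 is given by ∂[p,q] = [q] − [p].
As a 6×12 matrix over Z this has rank 5, with invariant factors (1,1,1,1,1).

The boundary map ∂_2: C_2 → C_1 sends each 2-simplex [p,q,r] to [q,r] − [p,r] + [p,q]. For instance
  ∂BDE = DE − BE + BD,
  ∂ADE = DE − AE + AD.
The resulting 12×8 matrix has rank 7, and its Smith normal form has invariant factors (1,1,1,1,1,1,1).

Reading off H_k = ker ∂_k / im ∂_{k+1}:

  H_0: rank C_0 − rank ∂_1 = 6 − 5 = 1, and the invariant factors of ∂_1 are all 1, so H_0 = Z.
  H_1: rank ker ∂_1 − rank ∂_2 = (12 − 5) − 7 = 0, and the invariant factors of ∂_2 are all 1, so H_1 = 0.
  H_2: rank ker ∂_2 − rank ∂_3 = (8 − 7) − 0 = 1, and there is no ∂_3, so H_2 = Z.

(K is a triangulation of the 2-sphere S^2.)

H_0 ≅ Z,  H_1 = 0,  H_2 ≅ Z.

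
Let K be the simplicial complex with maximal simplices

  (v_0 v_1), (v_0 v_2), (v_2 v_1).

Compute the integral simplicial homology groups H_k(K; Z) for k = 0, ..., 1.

H_0 = Z,  H_1 = Z.

Fix the vertex order v_0 < v_1 < v_2 and write every simplex with vertices in increasing order. Then dim K = 1 and the simplices of K are:

  0-simplices (3): [v_0], [v_1], [v_2]
  1-simplices (3): [v_0,v_1], [v_0,v_2], [v_1,v_2]

so the chain groups are C_0 ≅ Z^3, C_1 ≅ Z^3.

∂_1: C_1 → C_0 maps an edge to its endpoints' difference, ∂[p,q] = q − p. For instance
  ∂[v_0,v_2] = [v_2] − [v_0].
As a 3×3 matrix over Z this has rank 2, with invariant factors (1,1).

Reading off H_k = ker ∂_k / im ∂_{k+1}:

  H_0: rank C_0 − rank ∂_1 = 3 − 2 = 1, and the invariant factors of ∂_1 are all 1, so H_0 ≅ Z.
  H_1: rank ker ∂_1 − rank ∂_2 = (3 − 2) − 0 = 1, and there is no ∂_2, so H_1 ≅ Z.

(K is a triangulation of the circle S^1.)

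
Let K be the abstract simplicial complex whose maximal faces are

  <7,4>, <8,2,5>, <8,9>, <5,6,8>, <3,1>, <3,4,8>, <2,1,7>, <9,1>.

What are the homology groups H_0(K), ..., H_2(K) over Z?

Order the vertices as 1 < 2 < 3 < 4 < 5 < 6 < 7 < 8 < 9. Listing each simplex with vertices in this order, K has dimension 2 with simplices:

  0-simplices (9): [1], [2], [3], [4], [5], [6], [7], [8], [9]
  1-simplices (15): [1,2], [1,3], [1,7], [1,9], [2,5], [2,7], [2,8], [3,4], [3,8], [4,7], [4,8], [5,6], [5,8], [6,8], [8,9]
  2-simplices (4): [1,2,7], [2,5,8], [3,4,8], [5,6,8]

so the chain groups are C_0 ≅ Z^9, C_1 ≅ Z^15, C_2 ≅ Z^4.

Boundary ∂_1: C_1 → C_0 is given by ∂[p,q] = [q] − [p]. For instance
  ∂[5,8] = [8] − [5].
The 9×15 boundary matrix has rank 8 and Smith normal form diag(1,1,1,1,1,1,1,1).

Boundary ∂_2: C_2 → C_1 acts by ∂[p,q,r] = [q,r] − [p,r] + [p,q]. For instance
  ∂[1,2,7] = [2,7] − [1,7] + [1,2],
  ∂[5,6,8] = [6,8] − [5,8] + [5,6].
The 15×4 boundary matrix has rank 4 and Smith normal form diag(1,1,1,1).

From H_k ≅ ker(∂_k) / im(∂_{k+1}) we obtain:

  H_0: rank C_0 − rank ∂_1 = 9 − 8 = 1, and the invariant factors of ∂_1 are all 1, so H_0 ≅ Z.
  H_1: rank ker ∂_1 − rank ∂_2 = (15 − 8) − 4 = 3, and the invariant factors of ∂_2 are all 1, so H_1 ≅ Z^3.
  H_2: rank ker ∂_2 − rank ∂_3 = (4 − 4) − 0 = 0, and there is no ∂_3, so H_2 ≅ 0.

As a check, the Euler characteristic is 9 − 15 + 4 = -2, which agrees with 1 − 3 + 0 = -2.

H_0 = Z,  H_1 = Z^3,  H_2 = 0.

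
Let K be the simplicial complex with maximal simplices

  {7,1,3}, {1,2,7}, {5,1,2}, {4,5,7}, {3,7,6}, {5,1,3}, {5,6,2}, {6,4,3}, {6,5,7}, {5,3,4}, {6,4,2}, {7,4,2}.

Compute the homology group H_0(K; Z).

Take the total order 1 < 2 < 3 < 4 < 5 < 6 < 7 on the vertex set. Then K (dimension 2) consists of the simplices:

  0-simplices (7): [1], [2], [3], [4], [5], [6], [7]
  1-simplices (18): [1,2], [1,3], [1,5], [1,7], [2,4], [2,5], [2,6], [2,7], [3,4], [3,5], [3,6], [3,7], [4,5], [4,6], [4,7], [5,6], [5,7], [6,7]
  2-simplices (12): [1,2,5], [1,2,7], [1,3,5], [1,3,7], [2,4,6], [2,4,7], [2,5,6], [3,4,5], [3,4,6], [3,6,7], [4,5,7], [5,6,7]

giving chain groups C_0 ≅ Z^7, C_1 ≅ Z^18, C_2 ≅ Z^12.

The boundary map ∂_1: C_1 → C_0 is given by ∂[p,q] = [q] − [p]. For instance
  ∂[1,7] = [7] − [1].
As a 7×18 matrix over Z this has rank 6, with invariant factors (1,1,1,1,1,1).

The boundary map ∂_2: C_2 → C_1 maps a triangle to the signed sum of its edges. For instance
  ∂[5,6,7] = [6,7] − [5,7] + [5,6],
  ∂[1,2,7] = [2,7] − [1,7] + [1,2].
This gives a 18×12 integer matrix of rank 12; reducing to Smith normal form yields diagonal entries (1,1,1,1,1,1,1,1,1,1,1,2).

Computing H_k = (kernel of ∂_k) / (image of ∂_{k+1}):

  H_0: rank C_0 − rank ∂_1 = 7 − 6 = 1, and the invariant factors of ∂_1 are all 1, so H_0 = Z.

H_0 = Z.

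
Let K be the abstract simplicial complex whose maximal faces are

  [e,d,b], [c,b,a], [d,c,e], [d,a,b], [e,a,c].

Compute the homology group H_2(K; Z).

H_2 ≅ 0.

Fix the vertex order a < b < c < d < e and write every simplex with vertices in increasing order. Then dim K = 2 and the simplices of K are:

  0-simplices (5): a, b, c, d, e
  1-simplices (10): ab, ac, ad, ae, bc, bd, be, cd, ce, de
  2-simplices (5): abc, abd, ace, bde, cde

Hence C_0 ≅ Z^5, C_1 ≅ Z^10, C_2 ≅ Z^5.

Boundary ∂_1: C_1 → C_0 is given by ∂[p,q] = [q] − [p].
The resulting 5×10 matrix has rank 4, and its Smith normal form has invariant factors (1,1,1,1).

∂_2: C_2 → C_1 maps a triangle to the signed sum of its edges. For instance
  ∂bde = de − be + bd,
  ∂abc = bc − ac + ab.
This gives a 10×5 integer matrix of rank 5; reducing to Smith normal form yields diagonal entries (1,1,1,1,1).

Now H_k = ker ∂_k / im ∂_{k+1}, so:

  H_2: rank ker ∂_2 − rank ∂_3 = (5 − 5) − 0 = 0, and there is no ∂_3, so H_2 = 0.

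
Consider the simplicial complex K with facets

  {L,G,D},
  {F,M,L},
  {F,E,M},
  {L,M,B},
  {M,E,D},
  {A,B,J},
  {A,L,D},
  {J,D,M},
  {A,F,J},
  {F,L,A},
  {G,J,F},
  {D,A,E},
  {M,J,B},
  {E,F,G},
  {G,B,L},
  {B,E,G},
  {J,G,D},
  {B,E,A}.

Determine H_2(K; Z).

Fix the vertex order A < B < D < E < F < G < J < L < M and write every simplex with vertices in increasing order. Then dim K = 2 and the simplices of K are:

  0-simplices (9): A, B, D, E, F, G, J, L, M
  1-simplices (27): AB, AD, AE, AF, AJ, AL, BE, BG, BJ, BL, BM, DE, DG, DJ, DL, DM, EF, EG, EM, FG, FJ, FL, FM, GJ, GL, JM, LM
  2-simplices (18): ABE, ABJ, ADE, ADL, AFJ, AFL, BEG, BGL, BJM, BLM, DEM, DGJ, DGL, DJM, EFG, EFM, FGJ, FLM

giving chain groups C_0 ≅ Z^9, C_1 ≅ Z^27, C_2 ≅ Z^18.

The boundary map ∂_1: C_1 → C_0 is given by ∂[p,q] = [q] − [p]. For instance
  ∂EG = G − E.
This gives a 9×27 integer matrix of rank 8; reducing to Smith normal form yields diagonal entries (1,1,1,1,1,1,1,1).

∂_2: C_2 → C_1 sends each 2-simplex [p,q,r] to [q,r] − [p,r] + [p,q]. For instance
  ∂FGJ = GJ − FJ + FG,
  ∂ABE = BE − AE + AB.
As a 27×18 matrix over Z this has rank 17, with invariant factors (1,1,1,1,1,1,1,1,1,1,1,1,1,1,1,1,1).

Now H_k = ker ∂_k / im ∂_{k+1}, so:

  H_2: rank ker ∂_2 − rank ∂_3 = (18 − 17) − 0 = 1, and there is no ∂_3, so H_2 ≅ Z.

H_2 = Z.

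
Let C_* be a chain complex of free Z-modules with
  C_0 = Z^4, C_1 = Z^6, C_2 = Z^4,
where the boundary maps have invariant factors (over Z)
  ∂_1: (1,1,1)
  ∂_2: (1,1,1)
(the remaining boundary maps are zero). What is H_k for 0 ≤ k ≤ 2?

H_0: b_0 = 4 − 0 − 3 = 1; torsion from ∂_1 factors > 1: none. So H_0 ≅ Z.
H_1: b_1 = 6 − 3 − 3 = 0; torsion from ∂_2 factors > 1: none. So H_1 ≅ 0.
H_2: b_2 = 4 − 3 − 0 = 1; torsion from ∂_3 factors > 1: none. So H_2 ≅ Z.

H_0 ≅ Z,  H_1 = 0,  H_2 ≅ Z.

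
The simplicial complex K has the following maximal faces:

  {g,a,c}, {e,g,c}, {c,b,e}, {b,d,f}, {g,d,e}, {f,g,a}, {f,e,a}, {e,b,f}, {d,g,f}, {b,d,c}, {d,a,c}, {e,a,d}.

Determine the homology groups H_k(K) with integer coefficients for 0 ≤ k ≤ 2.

Order the vertices as a < b < c < d < e < f < g. Listing each simplex with vertices in this order, K has dimension 2 with simplices:

  0-simplices (7): a, b, c, d, e, f, g
  1-simplices (18): ac, ad, ae, af, ag, bc, bd, be, bf, cd, ce, cg, de, df, dg, ef, eg, fg
  2-simplices (12): acd, acg, ade, aef, afg, bcd, bce, bdf, bef, ceg, deg, dfg

Hence C_0 ≅ Z^7, C_1 ≅ Z^18, C_2 ≅ Z^12.

The boundary map ∂_1: C_1 → C_0 sends each edge [p,q] (with p < q) to q − p.
The resulting 7×18 matrix has rank 6, and its Smith normal form has invariant factors (1,1,1,1,1,1).

The boundary map ∂_2: C_2 → C_1 acts by ∂[p,q,r] = [q,r] − [p,r] + [p,q]. For instance
  ∂bef = ef − bf + be,
  ∂acd = cd − ad + ac.
This gives a 18×12 integer matrix of rank 12; reducing to Smith normal form yields diagonal entries (1,1,1,1,1,1,1,1,1,1,1,2).

Computing H_k = (kernel of ∂_k) / (image of ∂_{k+1}):

  H_0: rank C_0 − rank ∂_1 = 7 − 6 = 1, and the invariant factors of ∂_1 are all 1, so H_0 ≅ Z.
  H_1: rank ker ∂_1 − rank ∂_2 = (18 − 6) − 12 = 0, and ∂_2 has invariant factor 2 > 1, so H_1 ≅ Z/2.
  H_2: rank ker ∂_2 − rank ∂_3 = (12 − 12) − 0 = 0, and there is no ∂_3, so H_2 ≅ 0.

As a check, the Euler characteristic is 7 − 18 + 12 = 1, which agrees with 1 − 0 + 0 = 1.

H_0 ≅ Z,  H_1 ≅ Z/2,  H_2 = 0.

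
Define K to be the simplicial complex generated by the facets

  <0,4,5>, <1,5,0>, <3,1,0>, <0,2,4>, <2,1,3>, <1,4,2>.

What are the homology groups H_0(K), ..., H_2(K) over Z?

Order the vertices as 0 < 1 < 2 < 3 < 4 < 5. Listing each simplex with vertices in this order, K has dimension 2 with simplices:

  0-simplices (6): [0], [1], [2], [3], [4], [5]
  1-simplices (12): [0,1], [0,2], [0,3], [0,4], [0,5], [1,2], [1,3], [1,4], [1,5], [2,3], [2,4], [4,5]
  2-simplices (6): [0,1,3], [0,1,5], [0,2,4], [0,4,5], [1,2,3], [1,2,4]

so the chain groups are C_0 ≅ Z^6, C_1 ≅ Z^12, C_2 ≅ Z^6.

Boundary ∂_1: C_1 → C_0 is given by ∂[p,q] = [q] − [p]. For instance
  ∂[0,5] = [5] − [0].
The resulting 6×12 matrix has rank 5, and its Smith normal form has invariant factors (1,1,1,1,1).

The boundary map ∂_2: C_2 → C_1 maps a triangle to the signed sum of its edges. For instance
  ∂[0,1,3] = [1,3] − [0,3] + [0,1],
  ∂[0,4,5] = [4,5] − [0,5] + [0,4].
This gives a 12×6 integer matrix of rank 6; reducing to Smith normal form yields diagonal entries (1,1,1,1,1,1).

Reading off H_k = ker ∂_k / im ∂_{k+1}:

  H_0: rank C_0 − rank ∂_1 = 6 − 5 = 1, and the invariant factors of ∂_1 are all 1, so H_0 ≅ Z.
  H_1: rank ker ∂_1 − rank ∂_2 = (12 − 5) − 6 = 1, and the invariant factors of ∂_2 are all 1, so H_1 ≅ Z.
  H_2: rank ker ∂_2 − rank ∂_3 = (6 − 6) − 0 = 0, and there is no ∂_3, so H_2 ≅ 0.

As a check, the Euler characteristic is 6 − 12 + 6 = 0, which agrees with 1 − 1 + 0 = 0.
(K is a triangulation of the cylinder S^1 x I.)

H_0 = Z,  H_1 = Z,  H_2 = 0.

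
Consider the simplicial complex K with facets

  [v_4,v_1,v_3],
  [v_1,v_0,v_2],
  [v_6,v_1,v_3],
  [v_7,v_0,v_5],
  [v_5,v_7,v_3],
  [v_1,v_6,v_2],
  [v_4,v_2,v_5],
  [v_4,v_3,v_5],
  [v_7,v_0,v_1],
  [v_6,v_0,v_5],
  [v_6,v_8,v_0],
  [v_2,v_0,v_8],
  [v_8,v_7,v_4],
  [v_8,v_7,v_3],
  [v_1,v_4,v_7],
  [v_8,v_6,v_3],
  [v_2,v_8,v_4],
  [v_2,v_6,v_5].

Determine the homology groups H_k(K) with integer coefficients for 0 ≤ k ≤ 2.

Take the total order v_0 < v_1 < v_2 < v_3 < v_4 < v_5 < v_6 < v_7 < v_8 on the vertex set. Then K (dimension 2) consists of the simplices:

  0-simplices (9): [v_0], [v_1], [v_2], [v_3], [v_4], [v_5], [v_6], [v_7], [v_8]
  1-simplices (27): (27 of them)
  2-simplices (18): (18 of them)

giving chain groups C_0 ≅ Z^9, C_1 ≅ Z^27, C_2 ≅ Z^18.

Boundary ∂_1: C_1 → C_0 maps an edge to its endpoints' difference, ∂[p,q] = q − p. For instance
  ∂[v_3,v_6] = [v_6] − [v_3].
The 9×27 boundary matrix has rank 8 and Smith normal form diag(1,1,1,1,1,1,1,1).

The boundary map ∂_2: C_2 → C_1 sends each 2-simplex [p,q,r] to [q,r] − [p,r] + [p,q]. For instance
  ∂[v_3,v_7,v_8] = [v_7,v_8] − [v_3,v_8] + [v_3,v_7],
  ∂[v_1,v_4,v_7] = [v_4,v_7] − [v_1,v_7] + [v_1,v_4].
The 27×18 boundary matrix has rank 18 and Smith normal form diag(1,1,1,1,1,1,1,1,1,1,1,1,1,1,1,1,1,2).

Now H_k = ker ∂_k / im ∂_{k+1}, so:

  H_0: rank C_0 − rank ∂_1 = 9 − 8 = 1, and the invariant factors of ∂_1 are all 1, so H_0 ≅ Z.
  H_1: rank ker ∂_1 − rank ∂_2 = (27 − 8) − 18 = 1, and ∂_2 has invariant factor 2 > 1, so H_1 ≅ Z ⊕ Z_2.
  H_2: rank ker ∂_2 − rank ∂_3 = (18 − 18) − 0 = 0, and there is no ∂_3, so H_2 ≅ 0.

H_0 = Z,  H_1 = Z ⊕ Z_2,  H_2 = 0.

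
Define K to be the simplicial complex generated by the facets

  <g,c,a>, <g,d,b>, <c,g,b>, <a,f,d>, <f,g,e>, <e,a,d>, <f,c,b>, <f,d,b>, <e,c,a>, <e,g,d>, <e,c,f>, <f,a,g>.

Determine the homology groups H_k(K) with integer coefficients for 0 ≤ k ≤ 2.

We work with the vertex ordering a < b < c < d < e < f < g. The simplices of K, each written with vertices in increasing order, are:

  0-simplices (7): a, b, c, d, e, f, g
  1-simplices (18): ac, ad, ae, af, ag, bc, bd, bf, bg, ce, cf, cg, de, df, dg, ef, eg, fg
  2-simplices (12): ace, acg, ade, adf, afg, bcf, bcg, bdf, bdg, cef, deg, efg

giving chain groups C_0 ≅ Z^7, C_1 ≅ Z^18, C_2 ≅ Z^12.

The boundary map ∂_1: C_1 → C_0 maps an edge to its endpoints' difference, ∂[p,q] = q − p.
This gives a 7×18 integer matrix of rank 6; reducing to Smith normal form yields diagonal entries (1,1,1,1,1,1).

Boundary ∂_2: C_2 → C_1 acts by ∂[p,q,r] = [q,r] − [p,r] + [p,q]. For instance
  ∂ace = ce − ae + ac,
  ∂bdf = df − bf + bd.
The 18×12 boundary matrix has rank 12 and Smith normal form diag(1,1,1,1,1,1,1,1,1,1,1,2).

From H_k ≅ ker(∂_k) / im(∂_{k+1}) we obtain:

  H_0: rank C_0 − rank ∂_1 = 7 − 6 = 1, and the invariant factors of ∂_1 are all 1, so H_0 ≅ Z.
  H_1: rank ker ∂_1 − rank ∂_2 = (18 − 6) − 12 = 0, and ∂_2 has invariant factor 2 > 1, so H_1 ≅ Z/2.
  H_2: rank ker ∂_2 − rank ∂_3 = (12 − 12) − 0 = 0, and there is no ∂_3, so H_2 ≅ 0.

As a check, the Euler characteristic is 7 − 18 + 12 = 1, which agrees with 1 − 0 + 0 = 1.

H_0 = Z,  H_1 = Z/2,  H_2 = 0.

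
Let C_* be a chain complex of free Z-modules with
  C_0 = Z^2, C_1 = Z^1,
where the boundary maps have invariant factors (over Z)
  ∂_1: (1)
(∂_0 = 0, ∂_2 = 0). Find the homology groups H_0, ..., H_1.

H_0: b_0 = 2 − 0 − 1 = 1; torsion from ∂_1 factors > 1: none. So H_0 ≅ Z.
H_1: b_1 = 1 − 1 − 0 = 0; torsion from ∂_2 factors > 1: none. So H_1 ≅ 0.

H_0 ≅ Z,  H_1 = 0.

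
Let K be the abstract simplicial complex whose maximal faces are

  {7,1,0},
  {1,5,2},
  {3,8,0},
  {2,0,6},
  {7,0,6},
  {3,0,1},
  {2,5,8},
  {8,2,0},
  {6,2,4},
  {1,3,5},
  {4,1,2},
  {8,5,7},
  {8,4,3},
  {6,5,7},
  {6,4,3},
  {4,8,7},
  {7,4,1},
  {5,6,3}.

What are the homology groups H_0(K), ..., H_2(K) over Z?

H_0 ≅ Z,  H_1 ≅ Z^2,  H_2 ≅ Z.

Order the vertices as 0 < 1 < 2 < 3 < 4 < 5 < 6 < 7 < 8. Listing each simplex with vertices in this order, K has dimension 2 with simplices:

  0-simplices (9): [0], [1], [2], [3], [4], [5], [6], [7], [8]
  1-simplices (27): (27 of them)
  2-simplices (18): [0,1,3], [0,1,7], [0,2,6], [0,2,8], [0,3,8], [0,6,7], [1,2,4], [1,2,5], [1,3,5], [1,4,7], [2,4,6], [2,5,8], [3,4,6], [3,4,8], [3,5,6], [4,7,8], [5,6,7], [5,7,8]

so the chain groups are C_0 ≅ Z^9, C_1 ≅ Z^27, C_2 ≅ Z^18.

Boundary ∂_1: C_1 → C_0 sends each edge [p,q] (with p < q) to q − p.
This gives a 9×27 integer matrix of rank 8; reducing to Smith normal form yields diagonal entries (1,1,1,1,1,1,1,1).

∂_2: C_2 → C_1 acts by ∂[p,q,r] = [q,r] − [p,r] + [p,q]. For instance
  ∂[3,5,6] = [5,6] − [3,6] + [3,5],
  ∂[1,2,5] = [2,5] − [1,5] + [1,2].
The 27×18 boundary matrix has rank 17 and Smith normal form diag(1,1,1,1,1,1,1,1,1,1,1,1,1,1,1,1,1).

Reading off H_k = ker ∂_k / im ∂_{k+1}:

  H_0: rank C_0 − rank ∂_1 = 9 − 8 = 1, and the invariant factors of ∂_1 are all 1, so H_0 = Z.
  H_1: rank ker ∂_1 − rank ∂_2 = (27 − 8) − 17 = 2, and the invariant factors of ∂_2 are all 1, so H_1 = Z^2.
  H_2: rank ker ∂_2 − rank ∂_3 = (18 − 17) − 0 = 1, and there is no ∂_3, so H_2 = Z.

As a check, the Euler characteristic is 9 − 27 + 18 = 0, which agrees with 1 − 2 + 1 = 0.
(K is a triangulation of the torus T^2.)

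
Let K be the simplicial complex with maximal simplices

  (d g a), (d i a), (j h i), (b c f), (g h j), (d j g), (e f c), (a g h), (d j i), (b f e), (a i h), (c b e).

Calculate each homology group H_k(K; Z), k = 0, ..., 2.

Order the vertices as a < b < c < d < e < f < g < h < i < j. Listing each simplex with vertices in this order, K has dimension 2 with simplices:

  0-simplices (10): a, b, c, d, e, f, g, h, i, j
  1-simplices (18): ad, ag, ah, ai, bc, be, bf, ce, cf, dg, di, dj, ef, gh, gj, hi, hj, ij
  2-simplices (12): adg, adi, agh, ahi, bce, bcf, bef, cef, dgj, dij, ghj, hij

Hence C_0 ≅ Z^10, C_1 ≅ Z^18, C_2 ≅ Z^12.

The boundary map ∂_1: C_1 → C_0 is given by ∂[p,q] = [q] − [p]. For instance
  ∂hi = i − h.
This gives a 10×18 integer matrix of rank 8; reducing to Smith normal form yields diagonal entries (1,1,1,1,1,1,1,1).

Boundary ∂_2: C_2 → C_1 acts by ∂[p,q,r] = [q,r] − [p,r] + [p,q]. For instance
  ∂bcf = cf − bf + bc,
  ∂adi = di − ai + ad.
The resulting 18×12 matrix has rank 10, and its Smith normal form has invariant factors (1,1,1,1,1,1,1,1,1,1).

Reading off H_k = ker ∂_k / im ∂_{k+1}:

  H_0: rank C_0 − rank ∂_1 = 10 − 8 = 2, and the invariant factors of ∂_1 are all 1, so H_0 = Z^2.
  H_1: rank ker ∂_1 − rank ∂_2 = (18 − 8) − 10 = 0, and the invariant factors of ∂_2 are all 1, so H_1 = 0.
  H_2: rank ker ∂_2 − rank ∂_3 = (12 − 10) − 0 = 2, and there is no ∂_3, so H_2 = Z^2.

(K is a triangulation of the disjoint union of the 2-sphere S^2 and the 2-sphere S^2.)

H_0 ≅ Z^2,  H_1 = 0,  H_2 ≅ Z^2.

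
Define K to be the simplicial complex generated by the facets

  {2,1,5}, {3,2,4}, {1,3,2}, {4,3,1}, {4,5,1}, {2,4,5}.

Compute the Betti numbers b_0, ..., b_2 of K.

b_0 = 1, b_1 = 0, b_2 = 1.

We work with the vertex ordering 1 < 2 < 3 < 4 < 5. The simplices of K, each written with vertices in increasing order, are:

  0-simplices (5): [1], [2], [3], [4], [5]
  1-simplices (9): [1,2], [1,3], [1,4], [1,5], [2,3], [2,4], [2,5], [3,4], [4,5]
  2-simplices (6): [1,2,3], [1,2,5], [1,3,4], [1,4,5], [2,3,4], [2,4,5]

giving chain groups C_0 ≅ Z^5, C_1 ≅ Z^9, C_2 ≅ Z^6.

Boundary ∂_1: C_1 → C_0 is given by ∂[p,q] = [q] − [p].
This gives a 5×9 integer matrix of rank 4; reducing to Smith normal form yields diagonal entries (1,1,1,1).

Boundary ∂_2: C_2 → C_1 maps a triangle to the signed sum of its edges. For instance
  ∂[1,3,4] = [3,4] − [1,4] + [1,3],
  ∂[1,4,5] = [4,5] − [1,5] + [1,4].
This gives a 9×6 integer matrix of rank 5; reducing to Smith normal form yields diagonal entries (1,1,1,1,1).

Computing H_k = (kernel of ∂_k) / (image of ∂_{k+1}):

  H_0: rank C_0 − rank ∂_1 = 5 − 4 = 1, and the invariant factors of ∂_1 are all 1, so H_0 ≅ Z.
  H_1: rank ker ∂_1 − rank ∂_2 = (9 − 4) − 5 = 0, and the invariant factors of ∂_2 are all 1, so H_1 ≅ 0.
  H_2: rank ker ∂_2 − rank ∂_3 = (6 − 5) − 0 = 1, and there is no ∂_3, so H_2 ≅ Z.

(K is a triangulation of the 2-sphere S^2.)

Hence the Betti numbers are b_0 = 1, b_1 = 0, b_2 = 1.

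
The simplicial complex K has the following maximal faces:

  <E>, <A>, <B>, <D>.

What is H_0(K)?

H_0 = Z^4.

We work with the vertex ordering A < B < D < E. The simplices of K, each written with vertices in increasing order, are:

  0-simplices (4): A, B, D, E

so the chain groups are C_0 ≅ Z^4.

From H_k ≅ ker(∂_k) / im(∂_{k+1}) we obtain:

  H_0: rank C_0 − rank ∂_1 = 4 − 0 = 4, and there is no ∂_1, so H_0 = Z^4.

(K is a triangulation of a set of 4 points.)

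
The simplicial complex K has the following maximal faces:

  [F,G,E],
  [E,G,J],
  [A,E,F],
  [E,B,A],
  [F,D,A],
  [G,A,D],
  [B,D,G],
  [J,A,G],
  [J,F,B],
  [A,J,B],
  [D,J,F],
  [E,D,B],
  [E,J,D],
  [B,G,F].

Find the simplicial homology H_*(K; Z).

Fix the vertex order A < B < D < E < F < G < J and write every simplex with vertices in increasing order. Then dim K = 2 and the simplices of K are:

  0-simplices (7): A, B, D, E, F, G, J
  1-simplices (21): AB, AD, AE, AF, AG, AJ, BD, BE, BF, BG, BJ, DE, DF, DG, DJ, EF, EG, EJ, FG, FJ, GJ
  2-simplices (14): ABE, ABJ, ADF, ADG, AEF, AGJ, BDE, BDG, BFG, BFJ, DEJ, DFJ, EFG, EGJ

giving chain groups C_0 ≅ Z^7, C_1 ≅ Z^21, C_2 ≅ Z^14.

The boundary map ∂_1: C_1 → C_0 maps an edge to its endpoints' difference, ∂[p,q] = q − p. For instance
  ∂EF = F − E.
This gives a 7×21 integer matrix of rank 6; reducing to Smith normal form yields diagonal entries (1,1,1,1,1,1).

∂_2: C_2 → C_1 acts by ∂[p,q,r] = [q,r] − [p,r] + [p,q]. For instance
  ∂BDE = DE − BE + BD,
  ∂ADG = DG − AG + AD.
The 21×14 boundary matrix has rank 13 and Smith normal form diag(1,1,1,1,1,1,1,1,1,1,1,1,1).

From H_k ≅ ker(∂_k) / im(∂_{k+1}) we obtain:

  H_0: rank C_0 − rank ∂_1 = 7 − 6 = 1, and the invariant factors of ∂_1 are all 1, so H_0 ≅ Z.
  H_1: rank ker ∂_1 − rank ∂_2 = (21 − 6) − 13 = 2, and the invariant factors of ∂_2 are all 1, so H_1 ≅ Z^2.
  H_2: rank ker ∂_2 − rank ∂_3 = (14 − 13) − 0 = 1, and there is no ∂_3, so H_2 ≅ Z.

H_0 = Z,  H_1 = Z^2,  H_2 = Z.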